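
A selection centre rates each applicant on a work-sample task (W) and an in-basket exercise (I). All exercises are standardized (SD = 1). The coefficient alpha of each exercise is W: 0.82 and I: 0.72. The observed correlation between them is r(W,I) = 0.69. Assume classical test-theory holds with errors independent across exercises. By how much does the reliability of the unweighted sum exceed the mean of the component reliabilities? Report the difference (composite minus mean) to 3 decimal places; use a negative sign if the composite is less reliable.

0.094

Var(sum) = 2 + 1.38 = 3.38; true-score variance = 1.54 + 1.38 = 2.92; composite reliability = 0.8639.
Mean component reliability = 0.7700.
Difference = 0.8639 − 0.7700 = 0.094.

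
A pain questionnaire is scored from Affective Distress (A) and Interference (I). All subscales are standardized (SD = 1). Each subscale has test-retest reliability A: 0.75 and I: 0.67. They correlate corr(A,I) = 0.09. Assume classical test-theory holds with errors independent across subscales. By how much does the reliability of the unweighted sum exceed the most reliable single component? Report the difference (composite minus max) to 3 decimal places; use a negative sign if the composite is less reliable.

-0.016

Var(sum) = 2 + 0.18 = 2.18; true-score variance = 1.42 + 0.18 = 1.6; composite reliability = 0.7339.
Max component reliability = 0.7500.
Difference = 0.7339 − 0.7500 = -0.016.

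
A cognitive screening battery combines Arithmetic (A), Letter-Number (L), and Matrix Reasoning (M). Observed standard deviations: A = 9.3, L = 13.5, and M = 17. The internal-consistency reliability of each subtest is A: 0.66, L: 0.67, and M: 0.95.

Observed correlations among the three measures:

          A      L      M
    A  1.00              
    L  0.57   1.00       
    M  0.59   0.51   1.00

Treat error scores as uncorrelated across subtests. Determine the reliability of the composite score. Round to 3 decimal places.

0.907

Var(A+L+M) = 9.3² + 13.5² + 17² + 2·[9.3·13.5·0.57 + 9.3·17·0.59 + 13.5·17·0.51] = 557.74 + 563.775 = 1121.52.
Because errors are independent across components, Cov(Tᵢ,Tⱼ) = Cov(Xᵢ,Xⱼ); the off-diagonal part of the true-score variance is the same as above.
True-score variance = [9.3²·0.66 + 13.5²·0.67 + 17²·0.95] + 563.775 = 453.741 + 563.775 = 1017.52.
Reliability = 1017.52 / 1121.52 = 0.907.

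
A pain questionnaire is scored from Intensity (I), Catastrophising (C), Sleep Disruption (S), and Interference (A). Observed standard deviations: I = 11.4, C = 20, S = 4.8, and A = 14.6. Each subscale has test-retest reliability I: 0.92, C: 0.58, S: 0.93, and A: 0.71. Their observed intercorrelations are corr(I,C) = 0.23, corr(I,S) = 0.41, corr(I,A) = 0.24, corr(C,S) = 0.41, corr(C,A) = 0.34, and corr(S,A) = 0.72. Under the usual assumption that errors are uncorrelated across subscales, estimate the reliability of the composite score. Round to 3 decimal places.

0.824

Var(I+C+S+A) = 11.4² + 20² + 4.8² + 14.6² + 2·[11.4·20·0.23 + 11.4·4.8·0.41 + 11.4·14.6·0.24 + 20·4.8·0.41 + 20·14.6·0.34 + 4.8·14.6·0.72] = 766.16 + 607.837 = 1374.
With uncorrelated errors the cross-covariances are all true-score covariance, so they carry over unchanged; only the diagonal terms shrink to ρᵢσᵢ².
True-score variance = [11.4²·0.92 + 20²·0.58 + 4.8²·0.93 + 14.6²·0.71] + 607.837 = 524.334 + 607.837 = 1132.17.
Reliability = 1132.17 / 1374 = 0.824.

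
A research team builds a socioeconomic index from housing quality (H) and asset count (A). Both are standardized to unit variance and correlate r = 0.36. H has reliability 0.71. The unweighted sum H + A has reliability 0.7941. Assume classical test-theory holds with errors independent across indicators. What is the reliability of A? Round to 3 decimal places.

Var(H+A) = 2 + 2·0.36 = 2.720.
True-score variance = ρ_H + ρ_A + 2·0.36, so 0.7941 = (0.71 + ρ_A + 0.72) / 2.720.
ρ_A = 0.7941·2.720 − 0.71 − 0.72 = 0.730.

0.730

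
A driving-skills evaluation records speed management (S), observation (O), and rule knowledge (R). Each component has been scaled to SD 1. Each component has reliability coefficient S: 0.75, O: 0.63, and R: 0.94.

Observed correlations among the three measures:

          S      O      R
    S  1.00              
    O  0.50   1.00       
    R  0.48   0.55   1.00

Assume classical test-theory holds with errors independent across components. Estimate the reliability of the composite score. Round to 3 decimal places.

Var(S+O+R) = 3 + 2·[0.50 + 0.48 + 0.55] = 3 + 3.06 = 6.06.
With uncorrelated errors the cross-covariances are all true-score covariance, so they carry over unchanged; only the diagonal terms shrink to ρᵢσᵢ².
True-score variance = [0.75 + 0.63 + 0.94] + 3.06 = 2.32 + 3.06 = 5.38.
Reliability = 5.38 / 6.06 = 0.888.

0.888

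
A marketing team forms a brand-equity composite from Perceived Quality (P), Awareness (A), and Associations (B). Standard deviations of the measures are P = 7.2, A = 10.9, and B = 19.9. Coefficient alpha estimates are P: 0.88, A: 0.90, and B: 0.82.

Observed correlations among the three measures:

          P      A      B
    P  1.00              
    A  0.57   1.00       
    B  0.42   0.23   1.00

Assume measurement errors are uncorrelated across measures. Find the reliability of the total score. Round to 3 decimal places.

Var(P+A+B) = 7.2² + 10.9² + 19.9² + 2·[7.2·10.9·0.57 + 7.2·19.9·0.42 + 10.9·19.9·0.23] = 566.66 + 309.601 = 876.261.
Because errors are independent across components, Cov(Tᵢ,Tⱼ) = Cov(Xᵢ,Xⱼ); the off-diagonal part of the true-score variance is the same as above.
True-score variance = [7.2²·0.88 + 10.9²·0.90 + 19.9²·0.82] + 309.601 = 477.276 + 309.601 = 786.877.
Reliability = 786.877 / 876.261 = 0.898.

0.898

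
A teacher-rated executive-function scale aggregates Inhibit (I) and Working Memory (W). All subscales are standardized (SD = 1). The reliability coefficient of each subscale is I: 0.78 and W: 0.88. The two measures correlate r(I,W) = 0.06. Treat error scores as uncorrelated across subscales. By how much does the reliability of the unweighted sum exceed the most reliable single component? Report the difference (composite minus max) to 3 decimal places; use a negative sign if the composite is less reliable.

Var(sum) = 2 + 0.12 = 2.12; true-score variance = 1.66 + 0.12 = 1.78; composite reliability = 0.8396.
Max component reliability = 0.8800.
Difference = 0.8396 − 0.8800 = -0.040.

-0.040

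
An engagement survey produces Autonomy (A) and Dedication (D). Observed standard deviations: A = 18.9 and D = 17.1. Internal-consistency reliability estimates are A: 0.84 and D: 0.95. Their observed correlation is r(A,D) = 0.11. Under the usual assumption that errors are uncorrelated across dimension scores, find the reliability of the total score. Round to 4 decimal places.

Var(A+D) = 18.9² + 17.1² + 2·[18.9·17.1·0.11] = 649.62 + 71.1018 = 720.722.
With uncorrelated errors the cross-covariances are all true-score covariance, so they carry over unchanged; only the diagonal terms shrink to ρᵢσᵢ².
True-score variance = [18.9²·0.84 + 17.1²·0.95] + 71.1018 = 577.846 + 71.1018 = 648.948.
Reliability = 648.948 / 720.722 = 0.9004.

0.9004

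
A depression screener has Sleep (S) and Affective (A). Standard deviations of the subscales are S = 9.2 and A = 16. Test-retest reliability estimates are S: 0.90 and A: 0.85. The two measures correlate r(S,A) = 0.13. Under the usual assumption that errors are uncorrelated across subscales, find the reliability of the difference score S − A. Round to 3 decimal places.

Var(S−A) = 9.2² + 16² − 2·9.2·16·0.13 = 340.64 − 38.272 = 302.368.
With uncorrelated errors the cross-covariances are all true-score covariance, so they carry over unchanged; only the diagonal terms shrink to ρᵢσᵢ².
True-score variance = [9.2²·0.90 + 16²·0.85] − 38.272 = 293.776 − 38.272 = 255.504.
Reliability = 255.504 / 302.368 = 0.845.

0.845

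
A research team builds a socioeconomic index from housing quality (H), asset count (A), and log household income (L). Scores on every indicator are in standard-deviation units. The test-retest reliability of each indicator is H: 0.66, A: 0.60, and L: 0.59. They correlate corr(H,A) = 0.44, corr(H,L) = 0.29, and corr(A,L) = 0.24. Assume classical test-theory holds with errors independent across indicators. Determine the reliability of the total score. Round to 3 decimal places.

0.767

Var(H+A+L) = 3 + 2·[0.44 + 0.29 + 0.24] = 3 + 1.94 = 4.94.
With uncorrelated errors the cross-covariances are all true-score covariance, so they carry over unchanged; only the diagonal terms shrink to ρᵢσᵢ².
True-score variance = [0.66 + 0.60 + 0.59] + 1.94 = 1.85 + 1.94 = 3.79.
Reliability = 3.79 / 4.94 = 0.767.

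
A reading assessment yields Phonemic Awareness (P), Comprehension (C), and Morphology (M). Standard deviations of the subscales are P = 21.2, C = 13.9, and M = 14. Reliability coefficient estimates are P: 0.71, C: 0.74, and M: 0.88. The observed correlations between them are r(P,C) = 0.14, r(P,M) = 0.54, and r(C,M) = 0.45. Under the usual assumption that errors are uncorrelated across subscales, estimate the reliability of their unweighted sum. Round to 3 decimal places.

Var(P+C+M) = 21.2² + 13.9² + 14² + 2·[21.2·13.9·0.14 + 21.2·14·0.54 + 13.9·14·0.45] = 838.65 + 578.194 = 1416.84.
With uncorrelated errors the cross-covariances are all true-score covariance, so they carry over unchanged; only the diagonal terms shrink to ρᵢσᵢ².
True-score variance = [21.2²·0.71 + 13.9²·0.74 + 14²·0.88] + 578.194 = 634.558 + 578.194 = 1212.75.
Reliability = 1212.75 / 1416.84 = 0.856.

0.856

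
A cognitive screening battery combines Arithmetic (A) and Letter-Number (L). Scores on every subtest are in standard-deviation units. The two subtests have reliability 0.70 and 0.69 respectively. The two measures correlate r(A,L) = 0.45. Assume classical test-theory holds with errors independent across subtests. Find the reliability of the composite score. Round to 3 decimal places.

Var(A+L) = 2 + 2·[0.45] = 2 + 0.9 = 2.9.
With uncorrelated errors the cross-covariances are all true-score covariance, so they carry over unchanged; only the diagonal terms shrink to ρᵢσᵢ².
True-score variance = [0.70 + 0.69] + 0.9 = 1.39 + 0.9 = 2.29.
Reliability = 2.29 / 2.9 = 0.790.

0.790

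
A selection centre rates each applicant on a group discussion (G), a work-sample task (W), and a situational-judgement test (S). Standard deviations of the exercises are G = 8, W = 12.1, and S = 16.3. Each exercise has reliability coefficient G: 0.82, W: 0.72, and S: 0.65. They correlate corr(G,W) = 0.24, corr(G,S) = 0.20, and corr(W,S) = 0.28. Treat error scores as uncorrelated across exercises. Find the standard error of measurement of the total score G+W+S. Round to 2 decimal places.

Var(total) = 476.1 + 209.073 = 685.173.
True-score variance = 330.594 + 209.073 = 539.667, so reliability = 0.7876.
Error variance = 685.173 − 539.667 = 145.506; SEM = √145.506 = 12.06.

12.06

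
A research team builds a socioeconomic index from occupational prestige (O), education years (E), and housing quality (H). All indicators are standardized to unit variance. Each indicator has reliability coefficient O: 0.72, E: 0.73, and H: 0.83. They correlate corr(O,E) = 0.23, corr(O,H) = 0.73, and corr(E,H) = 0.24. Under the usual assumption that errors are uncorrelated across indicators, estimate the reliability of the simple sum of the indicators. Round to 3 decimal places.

Var(O+E+H) = 3 + 2·[0.23 + 0.73 + 0.24] = 3 + 2.4 = 5.4.
Under uncorrelated errors the observed covariances equal the true-score covariances, so only the own-variance terms attenuate.
True-score variance = [0.72 + 0.73 + 0.83] + 2.4 = 2.28 + 2.4 = 4.68.
Reliability = 4.68 / 5.4 = 0.867.

0.867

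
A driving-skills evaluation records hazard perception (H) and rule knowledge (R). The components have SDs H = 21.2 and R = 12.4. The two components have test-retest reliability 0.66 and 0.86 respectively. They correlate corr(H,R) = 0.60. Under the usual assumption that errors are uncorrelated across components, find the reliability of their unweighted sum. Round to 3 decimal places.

0.810

Var(H+R) = 21.2² + 12.4² + 2·[21.2·12.4·0.60] = 603.2 + 315.456 = 918.656.
Under uncorrelated errors the observed covariances equal the true-score covariances, so only the own-variance terms attenuate.
True-score variance = [21.2²·0.66 + 12.4²·0.86] + 315.456 = 428.864 + 315.456 = 744.32.
Reliability = 744.32 / 918.656 = 0.810.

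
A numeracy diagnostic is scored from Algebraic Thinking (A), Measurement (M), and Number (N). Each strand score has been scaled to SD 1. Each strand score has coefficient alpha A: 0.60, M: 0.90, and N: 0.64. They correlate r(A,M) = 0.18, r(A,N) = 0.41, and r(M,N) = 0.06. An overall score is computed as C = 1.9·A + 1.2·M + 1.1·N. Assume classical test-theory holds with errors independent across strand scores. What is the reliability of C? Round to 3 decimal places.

Var(C) = 1.9² + 1.2² + 1.1² + 2·[2.28·0.18 + 2.09·0.41 + 1.32·0.06] = 6.26 + 2.693 = 8.953.
Under uncorrelated errors the observed covariances equal the true-score covariances, so only the own-variance terms attenuate.
True-score variance = [1.9²·0.60 + 1.2²·0.90 + 1.1²·0.64] + 2.693 = 4.2364 + 2.693 = 6.9294.
Reliability = 6.9294 / 8.953 = 0.774.

0.774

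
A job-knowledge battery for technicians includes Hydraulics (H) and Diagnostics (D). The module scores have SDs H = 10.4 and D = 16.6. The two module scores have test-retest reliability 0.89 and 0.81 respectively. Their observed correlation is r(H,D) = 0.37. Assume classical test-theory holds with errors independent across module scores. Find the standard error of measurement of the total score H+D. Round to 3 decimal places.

Var(total) = 383.72 + 127.754 = 511.474.
True-score variance = 319.466 + 127.754 = 447.22, so reliability = 0.8744.
Error variance = 511.474 − 447.22 = 64.254; SEM = √64.254 = 8.016.

8.016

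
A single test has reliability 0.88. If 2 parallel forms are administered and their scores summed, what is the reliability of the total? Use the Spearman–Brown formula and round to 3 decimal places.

ρ_k = kρ / (1 + (k−1)ρ) = 2·0.88 / (1 + 1·0.88) = 1.760 / 1.880 = 0.936.

0.936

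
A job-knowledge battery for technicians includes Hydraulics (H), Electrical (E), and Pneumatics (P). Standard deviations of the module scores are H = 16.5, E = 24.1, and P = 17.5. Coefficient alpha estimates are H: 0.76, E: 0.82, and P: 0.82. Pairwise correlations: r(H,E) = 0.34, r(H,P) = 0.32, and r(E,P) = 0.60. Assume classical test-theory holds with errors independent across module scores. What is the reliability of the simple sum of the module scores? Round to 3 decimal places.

Var(H+E+P) = 16.5² + 24.1² + 17.5² + 2·[16.5·24.1·0.34 + 16.5·17.5·0.32 + 24.1·17.5·0.60] = 1159.31 + 961.302 = 2120.61.
Under uncorrelated errors the observed covariances equal the true-score covariances, so only the own-variance terms attenuate.
True-score variance = [16.5²·0.76 + 24.1²·0.82 + 17.5²·0.82] + 961.302 = 934.299 + 961.302 = 1895.6.
Reliability = 1895.6 / 2120.61 = 0.894.

0.894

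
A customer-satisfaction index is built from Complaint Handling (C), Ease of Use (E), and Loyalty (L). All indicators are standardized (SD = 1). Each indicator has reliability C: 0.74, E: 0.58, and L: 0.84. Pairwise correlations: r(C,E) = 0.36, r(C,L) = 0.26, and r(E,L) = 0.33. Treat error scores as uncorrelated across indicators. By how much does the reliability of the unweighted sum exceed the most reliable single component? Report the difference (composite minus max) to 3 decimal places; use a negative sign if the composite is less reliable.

Var(sum) = 3 + 1.9 = 4.9; true-score variance = 2.16 + 1.9 = 4.06; composite reliability = 0.8286.
Max component reliability = 0.8400.
Difference = 0.8286 − 0.8400 = -0.011.

-0.011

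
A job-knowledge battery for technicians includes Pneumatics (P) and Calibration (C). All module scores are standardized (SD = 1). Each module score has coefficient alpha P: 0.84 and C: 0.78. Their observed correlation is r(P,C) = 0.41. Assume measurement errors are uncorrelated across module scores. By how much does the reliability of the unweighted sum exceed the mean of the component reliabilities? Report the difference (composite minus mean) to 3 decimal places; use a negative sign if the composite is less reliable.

Var(sum) = 2 + 0.82 = 2.82; true-score variance = 1.62 + 0.82 = 2.44; composite reliability = 0.8652.
Mean component reliability = 0.8100.
Difference = 0.8652 − 0.8100 = 0.055.

0.055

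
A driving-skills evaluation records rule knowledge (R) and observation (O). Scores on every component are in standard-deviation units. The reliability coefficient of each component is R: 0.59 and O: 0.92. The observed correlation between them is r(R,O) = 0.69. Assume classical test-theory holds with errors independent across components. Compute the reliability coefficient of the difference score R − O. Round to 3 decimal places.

Var(R−O) = 1 + 1 − 2·0.69 = 2 − 1.38 = 0.62.
With uncorrelated errors the cross-covariances are all true-score covariance, so they carry over unchanged; only the diagonal terms shrink to ρᵢσᵢ².
True-score variance = [0.59 + 0.92] − 1.38 = 1.51 − 1.38 = 0.13.
Reliability = 0.13 / 0.62 = 0.210.

0.210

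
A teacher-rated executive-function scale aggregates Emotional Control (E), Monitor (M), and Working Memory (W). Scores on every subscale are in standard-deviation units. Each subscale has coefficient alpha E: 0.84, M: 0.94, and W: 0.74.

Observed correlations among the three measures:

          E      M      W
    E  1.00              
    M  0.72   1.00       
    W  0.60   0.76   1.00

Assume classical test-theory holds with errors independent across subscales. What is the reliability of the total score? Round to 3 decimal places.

Var(E+M+W) = 3 + 2·[0.72 + 0.60 + 0.76] = 3 + 4.16 = 7.16.
Under uncorrelated errors the observed covariances equal the true-score covariances, so only the own-variance terms attenuate.
True-score variance = [0.84 + 0.94 + 0.74] + 4.16 = 2.52 + 4.16 = 6.68.
Reliability = 6.68 / 7.16 = 0.933.

0.933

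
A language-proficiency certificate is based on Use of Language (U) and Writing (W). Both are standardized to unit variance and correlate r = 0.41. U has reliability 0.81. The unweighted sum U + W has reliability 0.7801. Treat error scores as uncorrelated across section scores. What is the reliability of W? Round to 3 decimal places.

0.570

Var(U+W) = 2 + 2·0.41 = 2.820.
True-score variance = ρ_U + ρ_W + 2·0.41, so 0.7801 = (0.81 + ρ_W + 0.82) / 2.820.
ρ_W = 0.7801·2.820 − 0.81 − 0.82 = 0.570.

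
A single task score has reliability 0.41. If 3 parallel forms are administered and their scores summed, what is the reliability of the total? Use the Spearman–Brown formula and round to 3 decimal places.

ρ_k = kρ / (1 + (k−1)ρ) = 3·0.41 / (1 + 2·0.41) = 1.230 / 1.820 = 0.676.

0.676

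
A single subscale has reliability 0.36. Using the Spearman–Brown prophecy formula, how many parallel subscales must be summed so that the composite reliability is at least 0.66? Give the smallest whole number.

4

k ≥ ρ*(1−ρ₁)/(ρ₁(1−ρ*)) = 0.66·0.64 / (0.36·0.34) = 3.451.
Smallest integer k = 4.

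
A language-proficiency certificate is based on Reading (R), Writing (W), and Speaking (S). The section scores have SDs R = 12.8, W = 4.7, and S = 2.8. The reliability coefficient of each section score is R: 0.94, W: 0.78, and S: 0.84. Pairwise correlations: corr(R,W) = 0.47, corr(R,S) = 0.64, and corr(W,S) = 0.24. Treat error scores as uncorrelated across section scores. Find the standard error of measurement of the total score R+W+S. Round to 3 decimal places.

Var(total) = 193.77 + 108.742 = 302.512.
True-score variance = 177.825 + 108.742 = 286.568, so reliability = 0.9473.
Error variance = 302.512 − 286.568 = 15.9446; SEM = √15.9446 = 3.993.

3.993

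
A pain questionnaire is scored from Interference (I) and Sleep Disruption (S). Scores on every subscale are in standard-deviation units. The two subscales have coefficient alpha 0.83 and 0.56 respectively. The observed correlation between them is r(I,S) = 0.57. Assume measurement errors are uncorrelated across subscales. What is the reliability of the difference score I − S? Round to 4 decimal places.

0.2907

Var(I−S) = 1 + 1 − 2·0.57 = 2 − 1.14 = 0.86.
With uncorrelated errors the cross-covariances are all true-score covariance, so they carry over unchanged; only the diagonal terms shrink to ρᵢσᵢ².
True-score variance = [0.83 + 0.56] − 1.14 = 1.39 − 1.14 = 0.25.
Reliability = 0.25 / 0.86 = 0.2907.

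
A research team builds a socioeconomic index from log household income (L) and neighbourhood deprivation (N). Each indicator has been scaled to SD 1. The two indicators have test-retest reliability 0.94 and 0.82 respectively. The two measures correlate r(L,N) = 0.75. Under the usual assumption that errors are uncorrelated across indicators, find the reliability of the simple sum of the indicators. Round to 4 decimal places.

0.9314

Var(L+N) = 2 + 2·[0.75] = 2 + 1.5 = 3.5.
Because errors are independent across components, Cov(Tᵢ,Tⱼ) = Cov(Xᵢ,Xⱼ); the off-diagonal part of the true-score variance is the same as above.
True-score variance = [0.94 + 0.82] + 1.5 = 1.76 + 1.5 = 3.26.
Reliability = 3.26 / 3.5 = 0.9314.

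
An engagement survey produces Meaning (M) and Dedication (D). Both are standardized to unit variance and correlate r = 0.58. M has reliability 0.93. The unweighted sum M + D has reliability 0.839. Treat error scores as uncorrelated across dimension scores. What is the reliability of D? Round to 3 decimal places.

0.561

Var(M+D) = 2 + 2·0.58 = 3.160.
True-score variance = ρ_M + ρ_D + 2·0.58, so 0.839 = (0.93 + ρ_D + 1.16) / 3.160.
ρ_D = 0.839·3.160 − 0.93 − 1.16 = 0.561.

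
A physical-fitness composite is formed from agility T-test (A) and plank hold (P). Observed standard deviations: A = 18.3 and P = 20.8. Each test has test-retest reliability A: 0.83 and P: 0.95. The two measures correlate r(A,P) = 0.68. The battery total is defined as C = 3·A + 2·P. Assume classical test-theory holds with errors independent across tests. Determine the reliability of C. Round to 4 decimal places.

0.9237

Var(C) = 3²·18.3² + 2²·20.8² + 2·[6·18.3·20.8·0.68] = 4744.57 + 3106.02 = 7850.59.
Under uncorrelated errors the observed covariances equal the true-score covariances, so only the own-variance terms attenuate.
True-score variance = [3²·18.3²·0.83 + 2²·20.8²·0.95] + 3106.02 = 4145.66 + 3106.02 = 7251.68.
Reliability = 7251.68 / 7850.59 = 0.9237.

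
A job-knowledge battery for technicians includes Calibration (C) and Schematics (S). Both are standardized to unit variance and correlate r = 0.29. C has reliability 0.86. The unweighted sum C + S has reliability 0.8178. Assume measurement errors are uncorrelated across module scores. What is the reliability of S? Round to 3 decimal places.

Var(C+S) = 2 + 2·0.29 = 2.580.
True-score variance = ρ_C + ρ_S + 2·0.29, so 0.8178 = (0.86 + ρ_S + 0.58) / 2.580.
ρ_S = 0.8178·2.580 − 0.86 − 0.58 = 0.670.

0.670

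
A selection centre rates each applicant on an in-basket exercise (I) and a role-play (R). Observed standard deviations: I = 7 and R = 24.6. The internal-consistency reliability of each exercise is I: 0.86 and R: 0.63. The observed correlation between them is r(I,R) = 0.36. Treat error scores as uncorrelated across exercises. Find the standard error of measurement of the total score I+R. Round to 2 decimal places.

15.19

Var(total) = 654.16 + 123.984 = 778.144.
True-score variance = 423.391 + 123.984 = 547.375, so reliability = 0.7034.
Error variance = 778.144 − 547.375 = 230.769; SEM = √230.769 = 15.19.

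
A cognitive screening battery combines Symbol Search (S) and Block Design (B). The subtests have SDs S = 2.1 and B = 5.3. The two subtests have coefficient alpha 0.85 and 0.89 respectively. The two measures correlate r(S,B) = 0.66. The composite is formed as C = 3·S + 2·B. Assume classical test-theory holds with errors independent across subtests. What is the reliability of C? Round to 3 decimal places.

Var(C) = 3²·2.1² + 2²·5.3² + 2·[6·2.1·5.3·0.66] = 152.05 + 88.1496 = 240.2.
Because errors are independent across components, Cov(Tᵢ,Tⱼ) = Cov(Xᵢ,Xⱼ); the off-diagonal part of the true-score variance is the same as above.
True-score variance = [3²·2.1²·0.85 + 2²·5.3²·0.89] + 88.1496 = 133.737 + 88.1496 = 221.887.
Reliability = 221.887 / 240.2 = 0.924.

0.924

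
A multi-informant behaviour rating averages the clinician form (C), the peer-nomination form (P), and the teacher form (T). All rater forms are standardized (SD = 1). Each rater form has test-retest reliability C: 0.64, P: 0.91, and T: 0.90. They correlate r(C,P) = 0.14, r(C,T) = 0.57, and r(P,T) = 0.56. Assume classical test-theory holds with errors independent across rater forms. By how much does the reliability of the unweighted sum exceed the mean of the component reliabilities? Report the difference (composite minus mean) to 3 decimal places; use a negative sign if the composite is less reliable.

0.084

Var(sum) = 3 + 2.54 = 5.54; true-score variance = 2.45 + 2.54 = 4.99; composite reliability = 0.9007.
Mean component reliability = 0.8167.
Difference = 0.9007 − 0.8167 = 0.084.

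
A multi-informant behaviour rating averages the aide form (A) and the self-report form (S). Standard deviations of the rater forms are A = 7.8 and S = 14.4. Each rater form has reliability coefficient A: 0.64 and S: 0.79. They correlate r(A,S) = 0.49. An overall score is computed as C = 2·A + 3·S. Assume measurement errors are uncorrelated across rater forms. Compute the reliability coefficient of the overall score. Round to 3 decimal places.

0.827

Var(C) = 2²·7.8² + 3²·14.4² + 2·[6·7.8·14.4·0.49] = 2109.6 + 660.442 = 2770.04.
With uncorrelated errors the cross-covariances are all true-score covariance, so they carry over unchanged; only the diagonal terms shrink to ρᵢσᵢ².
True-score variance = [2²·7.8²·0.64 + 3²·14.4²·0.79] + 660.442 = 1630.08 + 660.442 = 2290.52.
Reliability = 2290.52 / 2770.04 = 0.827.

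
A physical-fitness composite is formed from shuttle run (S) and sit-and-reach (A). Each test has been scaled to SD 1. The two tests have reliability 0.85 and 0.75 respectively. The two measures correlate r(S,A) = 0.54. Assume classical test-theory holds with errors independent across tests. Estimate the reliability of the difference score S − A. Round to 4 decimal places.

Var(S−A) = 1 + 1 − 2·0.54 = 2 − 1.08 = 0.92.
With uncorrelated errors the cross-covariances are all true-score covariance, so they carry over unchanged; only the diagonal terms shrink to ρᵢσᵢ².
True-score variance = [0.85 + 0.75] − 1.08 = 1.6 − 1.08 = 0.52.
Reliability = 0.52 / 0.92 = 0.5652.

0.5652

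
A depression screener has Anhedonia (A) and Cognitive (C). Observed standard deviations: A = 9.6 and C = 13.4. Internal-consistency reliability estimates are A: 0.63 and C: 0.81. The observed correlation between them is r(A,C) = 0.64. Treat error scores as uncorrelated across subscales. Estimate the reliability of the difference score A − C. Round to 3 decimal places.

0.363

Var(A−C) = 9.6² + 13.4² − 2·9.6·13.4·0.64 = 271.72 − 164.659 = 107.061.
Because errors are independent across components, Cov(Tᵢ,Tⱼ) = Cov(Xᵢ,Xⱼ); the off-diagonal part of the true-score variance is the same as above.
True-score variance = [9.6²·0.63 + 13.4²·0.81] − 164.659 = 203.504 − 164.659 = 38.8452.
Reliability = 38.8452 / 107.061 = 0.363.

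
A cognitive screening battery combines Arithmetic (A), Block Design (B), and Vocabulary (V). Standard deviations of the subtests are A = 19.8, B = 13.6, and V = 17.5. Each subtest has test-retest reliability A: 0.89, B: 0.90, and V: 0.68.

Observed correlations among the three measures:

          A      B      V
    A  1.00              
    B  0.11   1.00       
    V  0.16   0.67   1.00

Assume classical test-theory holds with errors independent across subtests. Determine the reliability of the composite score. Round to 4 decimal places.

Var(A+B+V) = 19.8² + 13.6² + 17.5² + 2·[19.8·13.6·0.11 + 19.8·17.5·0.16 + 13.6·17.5·0.67] = 883.25 + 489.042 = 1372.29.
With uncorrelated errors the cross-covariances are all true-score covariance, so they carry over unchanged; only the diagonal terms shrink to ρᵢσᵢ².
True-score variance = [19.8²·0.89 + 13.6²·0.90 + 17.5²·0.68] + 489.042 = 723.63 + 489.042 = 1212.67.
Reliability = 1212.67 / 1372.29 = 0.8837.

0.8837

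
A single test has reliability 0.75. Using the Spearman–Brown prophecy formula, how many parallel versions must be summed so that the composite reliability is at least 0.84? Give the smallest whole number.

2

k ≥ ρ*(1−ρ₁)/(ρ₁(1−ρ*)) = 0.84·0.25 / (0.75·0.16) = 1.750.
Smallest integer k = 2.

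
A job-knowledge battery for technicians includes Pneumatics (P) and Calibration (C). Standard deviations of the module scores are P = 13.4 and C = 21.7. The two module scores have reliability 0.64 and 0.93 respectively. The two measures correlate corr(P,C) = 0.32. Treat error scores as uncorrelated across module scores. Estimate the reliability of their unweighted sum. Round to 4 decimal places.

Var(P+C) = 13.4² + 21.7² + 2·[13.4·21.7·0.32] = 650.45 + 186.099 = 836.549.
Under uncorrelated errors the observed covariances equal the true-score covariances, so only the own-variance terms attenuate.
True-score variance = [13.4²·0.64 + 21.7²·0.93] + 186.099 = 552.846 + 186.099 = 738.945.
Reliability = 738.945 / 836.549 = 0.8833.

0.8833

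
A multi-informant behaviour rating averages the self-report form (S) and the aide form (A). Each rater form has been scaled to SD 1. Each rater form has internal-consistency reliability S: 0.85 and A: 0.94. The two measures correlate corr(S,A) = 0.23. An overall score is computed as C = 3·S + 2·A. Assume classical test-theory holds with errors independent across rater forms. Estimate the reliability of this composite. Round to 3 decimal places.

Var(C) = 3² + 2² + 2·[6·0.23] = 13 + 2.76 = 15.76.
Because errors are independent across components, Cov(Tᵢ,Tⱼ) = Cov(Xᵢ,Xⱼ); the off-diagonal part of the true-score variance is the same as above.
True-score variance = [3²·0.85 + 2²·0.94] + 2.76 = 11.41 + 2.76 = 14.17.
Reliability = 14.17 / 15.76 = 0.899.

0.899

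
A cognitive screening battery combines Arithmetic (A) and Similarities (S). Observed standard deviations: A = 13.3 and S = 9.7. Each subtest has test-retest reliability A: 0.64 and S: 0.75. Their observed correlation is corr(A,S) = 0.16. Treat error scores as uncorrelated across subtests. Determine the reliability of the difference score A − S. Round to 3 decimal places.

0.620

Var(A−S) = 13.3² + 9.7² − 2·13.3·9.7·0.16 = 270.98 − 41.2832 = 229.697.
With uncorrelated errors the cross-covariances are all true-score covariance, so they carry over unchanged; only the diagonal terms shrink to ρᵢσᵢ².
True-score variance = [13.3²·0.64 + 9.7²·0.75] − 41.2832 = 183.777 − 41.2832 = 142.494.
Reliability = 142.494 / 229.697 = 0.620.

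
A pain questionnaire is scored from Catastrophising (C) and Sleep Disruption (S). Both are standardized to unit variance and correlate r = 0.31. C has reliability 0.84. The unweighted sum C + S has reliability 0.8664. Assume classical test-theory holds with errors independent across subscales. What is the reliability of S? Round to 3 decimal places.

0.810

Var(C+S) = 2 + 2·0.31 = 2.620.
True-score variance = ρ_C + ρ_S + 2·0.31, so 0.8664 = (0.84 + ρ_S + 0.62) / 2.620.
ρ_S = 0.8664·2.620 − 0.84 − 0.62 = 0.810.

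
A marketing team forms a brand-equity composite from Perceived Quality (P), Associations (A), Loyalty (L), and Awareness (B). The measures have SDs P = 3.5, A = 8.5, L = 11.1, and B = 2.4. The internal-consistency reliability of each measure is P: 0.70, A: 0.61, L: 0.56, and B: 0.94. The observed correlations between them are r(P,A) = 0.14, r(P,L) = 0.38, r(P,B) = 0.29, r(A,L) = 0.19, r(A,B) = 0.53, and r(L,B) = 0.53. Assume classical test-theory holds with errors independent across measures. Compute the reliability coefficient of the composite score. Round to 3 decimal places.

Var(P+A+L+B) = 3.5² + 8.5² + 11.1² + 2.4² + 2·[3.5·8.5·0.14 + 3.5·11.1·0.38 + 3.5·2.4·0.29 + 8.5·11.1·0.19 + 8.5·2.4·0.53 + 11.1·2.4·0.53] = 213.47 + 128.443 = 341.913.
Under uncorrelated errors the observed covariances equal the true-score covariances, so only the own-variance terms attenuate.
True-score variance = [3.5²·0.70 + 8.5²·0.61 + 11.1²·0.56 + 2.4²·0.94] + 128.443 = 127.059 + 128.443 = 255.503.
Reliability = 255.503 / 341.913 = 0.747.

0.747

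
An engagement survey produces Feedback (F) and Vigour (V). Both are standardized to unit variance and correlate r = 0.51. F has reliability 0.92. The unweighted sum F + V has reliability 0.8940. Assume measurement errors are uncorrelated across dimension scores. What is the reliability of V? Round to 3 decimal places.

0.760

Var(F+V) = 2 + 2·0.51 = 3.020.
True-score variance = ρ_F + ρ_V + 2·0.51, so 0.8940 = (0.92 + ρ_V + 1.02) / 3.020.
ρ_V = 0.8940·3.020 − 0.92 − 1.02 = 0.760.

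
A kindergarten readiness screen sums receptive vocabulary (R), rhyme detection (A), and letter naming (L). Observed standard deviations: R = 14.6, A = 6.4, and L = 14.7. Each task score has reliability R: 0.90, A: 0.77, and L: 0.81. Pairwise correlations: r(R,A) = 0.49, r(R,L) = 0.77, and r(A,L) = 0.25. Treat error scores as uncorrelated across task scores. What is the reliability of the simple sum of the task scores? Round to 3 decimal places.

Var(R+A+L) = 14.6² + 6.4² + 14.7² + 2·[14.6·6.4·0.49 + 14.6·14.7·0.77 + 6.4·14.7·0.25] = 470.21 + 469.126 = 939.336.
Under uncorrelated errors the observed covariances equal the true-score covariances, so only the own-variance terms attenuate.
True-score variance = [14.6²·0.90 + 6.4²·0.77 + 14.7²·0.81] + 469.126 = 398.416 + 469.126 = 867.542.
Reliability = 867.542 / 939.336 = 0.924.

0.924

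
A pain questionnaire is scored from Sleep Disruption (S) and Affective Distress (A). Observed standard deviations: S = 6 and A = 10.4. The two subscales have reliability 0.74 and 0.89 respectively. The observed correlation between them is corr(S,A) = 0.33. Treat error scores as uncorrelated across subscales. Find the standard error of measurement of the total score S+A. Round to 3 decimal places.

4.611

Var(total) = 144.16 + 41.184 = 185.344.
True-score variance = 122.902 + 41.184 = 164.086, so reliability = 0.8853.
Error variance = 185.344 − 164.086 = 21.2576; SEM = √21.2576 = 4.611.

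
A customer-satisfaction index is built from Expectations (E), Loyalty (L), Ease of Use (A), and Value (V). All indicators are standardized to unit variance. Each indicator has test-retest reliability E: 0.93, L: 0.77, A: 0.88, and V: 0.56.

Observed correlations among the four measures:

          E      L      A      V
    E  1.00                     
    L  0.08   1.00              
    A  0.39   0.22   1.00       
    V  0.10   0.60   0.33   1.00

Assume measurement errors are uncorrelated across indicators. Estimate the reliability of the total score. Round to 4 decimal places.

0.8844

Var(E+L+A+V) = 4 + 2·[0.08 + 0.39 + 0.10 + 0.22 + 0.60 + 0.33] = 4 + 3.44 = 7.44.
With uncorrelated errors the cross-covariances are all true-score covariance, so they carry over unchanged; only the diagonal terms shrink to ρᵢσᵢ².
True-score variance = [0.93 + 0.77 + 0.88 + 0.56] + 3.44 = 3.14 + 3.44 = 6.58.
Reliability = 6.58 / 7.44 = 0.8844.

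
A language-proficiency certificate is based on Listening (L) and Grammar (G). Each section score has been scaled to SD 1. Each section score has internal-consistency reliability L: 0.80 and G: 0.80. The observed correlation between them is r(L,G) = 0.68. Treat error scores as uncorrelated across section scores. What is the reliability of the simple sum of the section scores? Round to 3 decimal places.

Var(L+G) = 2 + 2·[0.68] = 2 + 1.36 = 3.36.
Under uncorrelated errors the observed covariances equal the true-score covariances, so only the own-variance terms attenuate.
True-score variance = [0.80 + 0.80] + 1.36 = 1.6 + 1.36 = 2.96.
Reliability = 2.96 / 3.36 = 0.881.

0.881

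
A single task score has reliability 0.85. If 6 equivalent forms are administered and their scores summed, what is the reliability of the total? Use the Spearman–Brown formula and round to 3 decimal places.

ρ_k = kρ / (1 + (k−1)ρ) = 6·0.85 / (1 + 5·0.85) = 5.100 / 5.250 = 0.971.

0.971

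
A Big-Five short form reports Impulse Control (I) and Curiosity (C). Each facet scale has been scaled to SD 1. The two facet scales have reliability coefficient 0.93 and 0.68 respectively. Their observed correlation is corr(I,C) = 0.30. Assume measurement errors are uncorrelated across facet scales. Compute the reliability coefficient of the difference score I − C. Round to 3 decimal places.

0.721

Var(I−C) = 1 + 1 − 2·0.30 = 2 − 0.6 = 1.4.
With uncorrelated errors the cross-covariances are all true-score covariance, so they carry over unchanged; only the diagonal terms shrink to ρᵢσᵢ².
True-score variance = [0.93 + 0.68] − 0.6 = 1.61 − 0.6 = 1.01.
Reliability = 1.01 / 1.4 = 0.721.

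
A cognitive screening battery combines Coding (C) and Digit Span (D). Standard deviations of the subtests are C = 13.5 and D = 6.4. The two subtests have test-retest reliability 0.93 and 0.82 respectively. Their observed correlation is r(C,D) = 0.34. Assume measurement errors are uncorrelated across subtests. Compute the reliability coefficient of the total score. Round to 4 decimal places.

Var(C+D) = 13.5² + 6.4² + 2·[13.5·6.4·0.34] = 223.21 + 58.752 = 281.962.
Because errors are independent across components, Cov(Tᵢ,Tⱼ) = Cov(Xᵢ,Xⱼ); the off-diagonal part of the true-score variance is the same as above.
True-score variance = [13.5²·0.93 + 6.4²·0.82] + 58.752 = 203.08 + 58.752 = 261.832.
Reliability = 261.832 / 281.962 = 0.9286.

0.9286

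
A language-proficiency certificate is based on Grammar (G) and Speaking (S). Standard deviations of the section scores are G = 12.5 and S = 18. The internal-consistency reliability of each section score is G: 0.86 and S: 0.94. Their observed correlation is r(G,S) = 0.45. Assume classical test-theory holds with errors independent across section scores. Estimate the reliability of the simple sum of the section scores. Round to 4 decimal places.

0.9395

Var(G+S) = 12.5² + 18² + 2·[12.5·18·0.45] = 480.25 + 202.5 = 682.75.
Under uncorrelated errors the observed covariances equal the true-score covariances, so only the own-variance terms attenuate.
True-score variance = [12.5²·0.86 + 18²·0.94] + 202.5 = 438.935 + 202.5 = 641.435.
Reliability = 641.435 / 682.75 = 0.9395.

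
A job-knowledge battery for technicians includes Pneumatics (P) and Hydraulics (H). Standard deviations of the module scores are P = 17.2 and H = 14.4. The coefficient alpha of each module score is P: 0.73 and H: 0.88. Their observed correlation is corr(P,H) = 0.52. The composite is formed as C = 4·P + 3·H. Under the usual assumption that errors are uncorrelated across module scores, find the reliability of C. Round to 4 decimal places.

Var(C) = 4²·17.2² + 3²·14.4² + 2·[12·17.2·14.4·0.52] = 6599.68 + 3091.05 = 9690.73.
With uncorrelated errors the cross-covariances are all true-score covariance, so they carry over unchanged; only the diagonal terms shrink to ρᵢσᵢ².
True-score variance = [4²·17.2²·0.73 + 3²·14.4²·0.88] + 3091.05 = 5097.7 + 3091.05 = 8188.75.
Reliability = 8188.75 / 9690.73 = 0.8450.

0.8450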